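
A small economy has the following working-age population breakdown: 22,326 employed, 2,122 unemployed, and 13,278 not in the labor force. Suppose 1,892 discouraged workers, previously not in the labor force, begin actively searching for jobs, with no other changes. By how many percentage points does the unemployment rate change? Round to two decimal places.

The unemployment rate changes by +6.56 percentage points.

Initially, labor force = 22,326 + 2,122 = 24,448, so u = 2,122/24,448 = 8.68%.
After the change, unemployed and labor force both rise by 1,892 → E = 22,326, U = 4,014, labor force = 26,340.
New unemployment rate = 4,014 / 26,340 = 15.24%.
Change = 15.24% − 8.68% = +6.56 percentage points.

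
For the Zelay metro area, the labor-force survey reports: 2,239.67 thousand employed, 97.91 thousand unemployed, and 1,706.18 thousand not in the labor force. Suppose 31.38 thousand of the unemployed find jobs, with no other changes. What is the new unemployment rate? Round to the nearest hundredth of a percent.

Initially, labor force = 2,239.67 + 97.91 = 2,337.58 thousand, so u = 97.91/2,337.58 = 4.19%.
After the change, unemployed falls and employed rises by 31.38; labor force unchanged → E = 2,271.05, U = 66.53, labor force = 2,337.58 thousand.
New unemployment rate = 66.53 / 2,337.58 = 2.85%.

New unemployment rate ≈ 2.85%.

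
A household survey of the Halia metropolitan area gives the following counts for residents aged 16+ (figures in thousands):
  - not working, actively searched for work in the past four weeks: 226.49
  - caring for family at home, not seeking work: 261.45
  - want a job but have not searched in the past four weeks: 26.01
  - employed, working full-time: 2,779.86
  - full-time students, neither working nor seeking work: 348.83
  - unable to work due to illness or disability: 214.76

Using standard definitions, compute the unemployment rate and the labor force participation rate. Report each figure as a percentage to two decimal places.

Unemployment rate ≈ 7.53%; labor force participation rate ≈ 77.94%.

Employed = 2,779.86 thousand.
Unemployed = 226.49 thousand.
Labor force = 2,779.86 + 226.49 = 3,006.35 thousand.
Not in labor force = 261.45 + 26.01 + 348.83 + 214.76 = 851.05 thousand (those not working and not actively searching are outside the labor force — including those who want a job but have given up searching).
Civilian working-age population = 3,006.35 + 851.05 = 3,857.40 thousand.
Unemployment rate = 226.49 / 3,006.35 = 7.53%.
Labor force participation rate = 3,006.35 / 3,857.40 = 77.94%.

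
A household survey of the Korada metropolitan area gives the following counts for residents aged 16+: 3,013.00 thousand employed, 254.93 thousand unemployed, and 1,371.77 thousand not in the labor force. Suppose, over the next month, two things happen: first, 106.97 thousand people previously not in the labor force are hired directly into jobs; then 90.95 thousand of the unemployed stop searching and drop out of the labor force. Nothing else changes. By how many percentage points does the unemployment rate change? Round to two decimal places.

The unemployment rate changes by −2.81 percentage points.

Initially, labor force = 3,013.00 + 254.93 = 3,267.93 thousand, so u = 254.93/3,267.93 = 7.80%.
After the first change, employed and labor force both rise by 106.97; unemployed unchanged → E = 3,119.97, U = 254.93, labor force = 3,374.90 thousand.
After the second change, unemployed and labor force both fall by 90.95 → E = 3,119.97, U = 163.98, labor force = 3,283.95 thousand.
New unemployment rate = 163.98 / 3,283.95 = 4.99%.
Change = 4.99% − 7.80% = −2.81 percentage points.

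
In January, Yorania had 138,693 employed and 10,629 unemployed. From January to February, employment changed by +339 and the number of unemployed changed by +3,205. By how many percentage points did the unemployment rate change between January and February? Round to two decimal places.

The unemployment rate changed by +1.93 percentage points.

January: labor force = 138,693 + 10,629 = 149,322; u = 10,629/149,322 = 7.12%.
February: labor force = 139,032 + 13,834 = 152,866; u = 13,834/152,866 = 9.05%.
Change = 9.05% − 7.12% = +1.93 pp.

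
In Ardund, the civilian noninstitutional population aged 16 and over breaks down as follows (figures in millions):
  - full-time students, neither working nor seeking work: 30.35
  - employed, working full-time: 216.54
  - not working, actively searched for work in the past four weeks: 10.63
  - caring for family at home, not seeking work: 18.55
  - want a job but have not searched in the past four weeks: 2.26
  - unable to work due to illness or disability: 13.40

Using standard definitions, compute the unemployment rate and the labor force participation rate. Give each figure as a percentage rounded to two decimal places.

Unemployment rate ≈ 4.68%; labor force participation rate ≈ 77.87%.

Employed = 216.54 million.
Unemployed = 10.63 million.
Labor force = 216.54 + 10.63 = 227.17 million.
Not in labor force = 30.35 + 18.55 + 2.26 + 13.40 = 64.56 million (those not working and not actively searching are outside the labor force — including those who want a job but have given up searching).
Civilian working-age population = 227.17 + 64.56 = 291.73 million.
Unemployment rate = 10.63 / 227.17 = 4.68%.
Labor force participation rate = 227.17 / 291.73 = 77.87%.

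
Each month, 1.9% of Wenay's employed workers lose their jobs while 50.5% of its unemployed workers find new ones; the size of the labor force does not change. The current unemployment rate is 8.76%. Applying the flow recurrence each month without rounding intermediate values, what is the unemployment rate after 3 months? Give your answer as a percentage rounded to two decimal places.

Unemployment rate after three months ≈ 4.18%.

With a fixed labor force, u_{t+1} = u_t + s·(1−u_t) − f·u_t = u_t·(1−s−f) + s.
Here 1−s−f = 0.476 and s = 0.019.
u_1 = 0.087600 × 0.476 + 0.019 = 0.060698.
u_2 = 0.060698 × 0.476 + 0.019 = 0.047892.
u_3 = 0.047892 × 0.476 + 0.019 = 0.041797.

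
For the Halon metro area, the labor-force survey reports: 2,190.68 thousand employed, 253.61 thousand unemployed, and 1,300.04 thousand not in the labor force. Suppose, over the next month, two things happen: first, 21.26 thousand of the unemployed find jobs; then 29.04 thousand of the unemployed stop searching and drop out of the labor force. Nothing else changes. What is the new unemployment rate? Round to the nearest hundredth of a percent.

New unemployment rate ≈ 8.42%.

Initially, labor force = 2,190.68 + 253.61 = 2,444.29 thousand, so u = 253.61/2,444.29 = 10.38%.
After the first change, unemployed falls and employed rises by 21.26; labor force unchanged → E = 2,211.94, U = 232.35, labor force = 2,444.29 thousand.
After the second change, unemployed and labor force both fall by 29.04 → E = 2,211.94, U = 203.31, labor force = 2,415.25 thousand.
New unemployment rate = 203.31 / 2,415.25 = 8.42%.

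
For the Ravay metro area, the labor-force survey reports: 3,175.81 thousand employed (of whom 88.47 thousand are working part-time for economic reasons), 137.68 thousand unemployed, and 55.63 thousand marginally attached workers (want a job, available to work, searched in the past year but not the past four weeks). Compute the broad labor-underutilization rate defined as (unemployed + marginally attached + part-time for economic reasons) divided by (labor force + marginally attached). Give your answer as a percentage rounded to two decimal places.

Labor force = 3,175.81 + 137.68 = 3,313.49 thousand.
Numerator = 137.68 + 55.63 + 88.47 = 281.78 thousand.
Denominator = 3,313.49 + 55.63 = 3,369.12 thousand.
Broad rate = 281.78 / 3,369.12 = 8.36%.

Broad underutilization rate ≈ 8.36%.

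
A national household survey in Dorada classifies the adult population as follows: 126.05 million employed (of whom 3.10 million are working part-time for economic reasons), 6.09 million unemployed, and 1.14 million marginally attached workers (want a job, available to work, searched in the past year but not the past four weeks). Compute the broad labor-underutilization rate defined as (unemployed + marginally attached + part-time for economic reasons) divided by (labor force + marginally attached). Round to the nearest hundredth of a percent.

Labor force = 126.05 + 6.09 = 132.14 million.
Numerator = 6.09 + 1.14 + 3.10 = 10.33 million.
Denominator = 132.14 + 1.14 = 133.28 million.
Broad rate = 10.33 / 133.28 = 7.75%.

Broad underutilization rate ≈ 7.75%.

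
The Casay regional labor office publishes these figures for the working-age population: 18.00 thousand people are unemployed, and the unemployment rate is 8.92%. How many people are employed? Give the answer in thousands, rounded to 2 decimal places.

Labor force = U / u = 18.00 / 0.0892 ≈ 201.79 thousand.
Employed = labor force − unemployed = 201.79 − 18.00 = 183.79 thousand.

About 183.79 thousand are employed.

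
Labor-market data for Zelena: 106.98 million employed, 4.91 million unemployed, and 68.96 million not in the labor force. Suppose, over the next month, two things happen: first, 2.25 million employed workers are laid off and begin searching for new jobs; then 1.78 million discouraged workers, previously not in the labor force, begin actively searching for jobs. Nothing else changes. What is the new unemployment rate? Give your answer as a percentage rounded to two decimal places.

Initially, labor force = 106.98 + 4.91 = 111.89 million, so u = 4.91/111.89 = 4.39%.
After the first change, employed falls and unemployed rises by 2.25; labor force unchanged → E = 104.73, U = 7.16, labor force = 111.89 million.
After the second change, unemployed and labor force both rise by 1.78 → E = 104.73, U = 8.94, labor force = 113.67 million.
New unemployment rate = 8.94 / 113.67 = 7.86%.

New unemployment rate ≈ 7.86%.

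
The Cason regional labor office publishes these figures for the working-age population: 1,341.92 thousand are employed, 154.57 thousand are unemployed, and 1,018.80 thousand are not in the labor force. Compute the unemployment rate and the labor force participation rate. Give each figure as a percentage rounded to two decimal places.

Labor force = employed + unemployed = 1,341.92 + 154.57 = 1,496.49 thousand.
Working-age population = 1,496.49 + 1,018.80 = 2,515.29 thousand.
Unemployment rate = 154.57 / 1,496.49 = 10.33%.
Labor force participation rate = 1,496.49 / 2,515.29 = 59.50%.

Unemployment rate ≈ 10.33%; labor force participation rate ≈ 59.50%.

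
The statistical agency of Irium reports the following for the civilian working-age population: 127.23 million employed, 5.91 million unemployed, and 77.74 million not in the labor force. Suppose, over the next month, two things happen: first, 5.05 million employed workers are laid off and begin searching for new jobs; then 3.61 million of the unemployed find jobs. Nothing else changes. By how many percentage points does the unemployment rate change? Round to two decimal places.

Initially, labor force = 127.23 + 5.91 = 133.14 million, so u = 5.91/133.14 = 4.44%.
After the first change, employed falls and unemployed rises by 5.05; labor force unchanged → E = 122.18, U = 10.96, labor force = 133.14 million.
After the second change, unemployed falls and employed rises by 3.61; labor force unchanged → E = 125.79, U = 7.35, labor force = 133.14 million.
New unemployment rate = 7.35 / 133.14 = 5.52%.
Change = 5.52% − 4.44% = +1.08 percentage points.

The unemployment rate changes by +1.08 percentage points.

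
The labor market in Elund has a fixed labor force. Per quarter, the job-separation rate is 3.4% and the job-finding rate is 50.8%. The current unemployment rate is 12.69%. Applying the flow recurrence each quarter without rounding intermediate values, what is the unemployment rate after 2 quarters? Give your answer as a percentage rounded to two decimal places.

Unemployment rate after two quarters ≈ 7.62%.

With a fixed labor force, u_{t+1} = u_t + s·(1−u_t) − f·u_t = u_t·(1−s−f) + s.
Here 1−s−f = 0.458 and s = 0.034.
u_1 = 0.126900 × 0.458 + 0.034 = 0.092120.
u_2 = 0.092120 × 0.458 + 0.034 = 0.076191.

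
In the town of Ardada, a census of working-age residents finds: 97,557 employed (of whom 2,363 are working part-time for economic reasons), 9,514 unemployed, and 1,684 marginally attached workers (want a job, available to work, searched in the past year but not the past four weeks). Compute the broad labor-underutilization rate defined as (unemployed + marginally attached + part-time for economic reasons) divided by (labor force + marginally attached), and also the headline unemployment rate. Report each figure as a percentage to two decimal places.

Broad underutilization rate ≈ 12.47%; headline unemployment rate ≈ 8.89%.

Labor force = 97,557 + 9,514 = 107,071.
Numerator = 9,514 + 1,684 + 2,363 = 13,561.
Denominator = 107,071 + 1,684 = 108,755.
Broad rate = 13,561 / 108,755 = 12.47%.
Headline unemployment rate = 9,514 / 107,071 = 8.89%.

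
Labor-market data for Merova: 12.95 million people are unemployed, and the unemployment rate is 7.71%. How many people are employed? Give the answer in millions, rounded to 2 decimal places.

About 155.01 million are employed.

Labor force = U / u = 12.95 / 0.0771 ≈ 167.96 million.
Employed = labor force − unemployed = 167.96 − 12.95 = 155.01 million.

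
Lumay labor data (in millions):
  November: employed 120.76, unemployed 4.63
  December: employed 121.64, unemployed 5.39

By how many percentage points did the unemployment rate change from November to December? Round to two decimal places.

November: labor force = 120.76 + 4.63 = 125.39; u = 4.63/125.39 = 3.69%.
December: labor force = 121.64 + 5.39 = 127.03; u = 5.39/127.03 = 4.24%.
Change = 4.24% − 3.69% = +0.55 pp.

The unemployment rate changed by +0.55 percentage points.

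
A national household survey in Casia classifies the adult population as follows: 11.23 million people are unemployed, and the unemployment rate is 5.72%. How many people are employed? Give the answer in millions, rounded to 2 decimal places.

Labor force = U / u = 11.23 / 0.0572 ≈ 196.33 million.
Employed = labor force − unemployed = 196.33 − 11.23 = 185.10 million.

About 185.10 million are employed.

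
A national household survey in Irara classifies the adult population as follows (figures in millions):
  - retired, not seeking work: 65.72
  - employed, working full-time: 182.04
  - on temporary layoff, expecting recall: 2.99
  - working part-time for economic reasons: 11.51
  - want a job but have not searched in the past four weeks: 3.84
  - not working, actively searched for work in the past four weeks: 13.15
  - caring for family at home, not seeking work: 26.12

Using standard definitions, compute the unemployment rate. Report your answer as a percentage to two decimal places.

Unemployment rate ≈ 7.70%.

Employed = 182.04 + 11.51 = 193.55 million (anyone who worked, including part-time for economic reasons, counts as employed).
Unemployed = 2.99 + 13.15 = 16.14 million (jobless and actively searching, or on temporary layoff).
Labor force = 193.55 + 16.14 = 209.69 million.
Unemployment rate = 16.14 / 209.69 = 7.70%.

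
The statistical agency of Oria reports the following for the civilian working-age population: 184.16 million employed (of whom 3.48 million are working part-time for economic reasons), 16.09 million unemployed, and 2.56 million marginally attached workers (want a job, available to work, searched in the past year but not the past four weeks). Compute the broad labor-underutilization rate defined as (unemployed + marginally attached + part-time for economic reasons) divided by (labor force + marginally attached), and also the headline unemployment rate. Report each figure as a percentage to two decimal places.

Broad underutilization rate ≈ 10.91%; headline unemployment rate ≈ 8.03%.

Labor force = 184.16 + 16.09 = 200.25 million.
Numerator = 16.09 + 2.56 + 3.48 = 22.13 million.
Denominator = 200.25 + 2.56 = 202.81 million.
Broad rate = 22.13 / 202.81 = 10.91%.
Headline unemployment rate = 16.09 / 200.25 = 8.03%.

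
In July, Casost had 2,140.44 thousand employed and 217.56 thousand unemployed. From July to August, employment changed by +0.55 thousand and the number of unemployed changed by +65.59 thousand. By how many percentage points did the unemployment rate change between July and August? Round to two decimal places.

The unemployment rate changed by +2.45 percentage points.

July: labor force = 2,140.44 + 217.56 = 2,358.00; u = 217.56/2,358.00 = 9.23%.
August: labor force = 2,140.99 + 283.15 = 2,424.14; u = 283.15/2,424.14 = 11.68%.
Change = 11.68% − 9.23% = +2.45 pp.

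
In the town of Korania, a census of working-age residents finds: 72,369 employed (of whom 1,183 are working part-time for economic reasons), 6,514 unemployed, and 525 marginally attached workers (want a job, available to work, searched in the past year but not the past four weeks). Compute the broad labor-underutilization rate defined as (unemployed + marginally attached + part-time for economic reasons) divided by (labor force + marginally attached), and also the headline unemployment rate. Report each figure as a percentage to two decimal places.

Labor force = 72,369 + 6,514 = 78,883.
Numerator = 6,514 + 525 + 1,183 = 8,222.
Denominator = 78,883 + 525 = 79,408.
Broad rate = 8,222 / 79,408 = 10.35%.
Headline unemployment rate = 6,514 / 78,883 = 8.26%.

Broad underutilization rate ≈ 10.35%; headline unemployment rate ≈ 8.26%.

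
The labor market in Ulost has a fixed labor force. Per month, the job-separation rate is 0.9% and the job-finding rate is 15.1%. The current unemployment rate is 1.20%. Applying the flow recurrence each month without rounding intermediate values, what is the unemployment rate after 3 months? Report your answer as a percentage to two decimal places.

With a fixed labor force, u_{t+1} = u_t + s·(1−u_t) − f·u_t = u_t·(1−s−f) + s.
Here 1−s−f = 0.840 and s = 0.009.
u_1 = 0.012000 × 0.840 + 0.009 = 0.019080.
u_2 = 0.019080 × 0.840 + 0.009 = 0.025027.
u_3 = 0.025027 × 0.840 + 0.009 = 0.030023.

Unemployment rate after three months ≈ 3.00%.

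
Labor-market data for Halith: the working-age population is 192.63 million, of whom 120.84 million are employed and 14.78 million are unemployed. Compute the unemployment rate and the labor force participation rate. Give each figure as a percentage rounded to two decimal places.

Unemployment rate ≈ 10.90%; labor force participation rate ≈ 70.40%.

Labor force = employed + unemployed = 120.84 + 14.78 = 135.62 million.
Unemployment rate = 14.78 / 135.62 = 10.90%.
Labor force participation rate = 135.62 / 192.63 = 70.40%.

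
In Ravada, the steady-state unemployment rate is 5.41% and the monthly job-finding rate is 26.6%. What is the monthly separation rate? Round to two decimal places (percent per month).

Separation rate ≈ 1.52% per month.

From u* = s/(s+f): s = u·f/(1−u).
s = 0.0541 × 26.6 / (1 − 0.0541) = 1.4391 / 0.9459 ≈ 1.52% per month.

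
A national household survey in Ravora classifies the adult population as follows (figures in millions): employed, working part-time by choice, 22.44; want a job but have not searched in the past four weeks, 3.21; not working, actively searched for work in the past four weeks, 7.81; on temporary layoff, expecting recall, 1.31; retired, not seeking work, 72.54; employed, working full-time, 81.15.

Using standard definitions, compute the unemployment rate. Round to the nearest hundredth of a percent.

Employed = 22.44 + 81.15 = 103.59 million.
Unemployed = 7.81 + 1.31 = 9.12 million (jobless and actively searching, or on temporary layoff).
Labor force = 103.59 + 9.12 = 112.71 million.
Unemployment rate = 9.12 / 112.71 = 8.09%.

Unemployment rate ≈ 8.09%.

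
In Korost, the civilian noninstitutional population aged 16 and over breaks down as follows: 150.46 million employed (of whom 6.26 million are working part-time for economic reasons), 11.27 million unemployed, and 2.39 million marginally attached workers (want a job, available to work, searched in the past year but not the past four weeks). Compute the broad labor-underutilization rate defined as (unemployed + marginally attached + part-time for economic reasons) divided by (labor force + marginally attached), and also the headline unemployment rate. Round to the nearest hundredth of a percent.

Broad underutilization rate ≈ 12.14%; headline unemployment rate ≈ 6.97%.

Labor force = 150.46 + 11.27 = 161.73 million.
Numerator = 11.27 + 2.39 + 6.26 = 19.92 million.
Denominator = 161.73 + 2.39 = 164.12 million.
Broad rate = 19.92 / 164.12 = 12.14%.
Headline unemployment rate = 11.27 / 161.73 = 6.97%.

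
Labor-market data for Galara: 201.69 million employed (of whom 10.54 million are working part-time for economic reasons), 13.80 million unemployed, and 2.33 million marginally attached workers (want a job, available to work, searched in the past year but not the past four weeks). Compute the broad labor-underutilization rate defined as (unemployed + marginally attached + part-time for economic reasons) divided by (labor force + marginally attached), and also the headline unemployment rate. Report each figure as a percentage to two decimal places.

Labor force = 201.69 + 13.80 = 215.49 million.
Numerator = 13.80 + 2.33 + 10.54 = 26.67 million.
Denominator = 215.49 + 2.33 = 217.82 million.
Broad rate = 26.67 / 217.82 = 12.24%.
Headline unemployment rate = 13.80 / 215.49 = 6.40%.

Broad underutilization rate ≈ 12.24%; headline unemployment rate ≈ 6.40%.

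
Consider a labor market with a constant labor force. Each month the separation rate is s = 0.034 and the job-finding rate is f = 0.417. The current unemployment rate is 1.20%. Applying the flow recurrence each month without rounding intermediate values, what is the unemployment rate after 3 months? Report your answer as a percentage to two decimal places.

With a fixed labor force, u_{t+1} = u_t + s·(1−u_t) − f·u_t = u_t·(1−s−f) + s.
Here 1−s−f = 0.549 and s = 0.034.
u_1 = 0.012000 × 0.549 + 0.034 = 0.040588.
u_2 = 0.040588 × 0.549 + 0.034 = 0.056283.
u_3 = 0.056283 × 0.549 + 0.034 = 0.064899.

Unemployment rate after three months ≈ 6.49%.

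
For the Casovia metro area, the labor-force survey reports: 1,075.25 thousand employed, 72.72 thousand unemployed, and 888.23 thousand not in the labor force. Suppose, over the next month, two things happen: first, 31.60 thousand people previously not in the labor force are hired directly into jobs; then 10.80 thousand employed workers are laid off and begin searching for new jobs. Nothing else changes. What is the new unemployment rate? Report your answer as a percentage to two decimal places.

Initially, labor force = 1,075.25 + 72.72 = 1,147.97 thousand, so u = 72.72/1,147.97 = 6.33%.
After the first change, employed and labor force both rise by 31.60; unemployed unchanged → E = 1,106.85, U = 72.72, labor force = 1,179.57 thousand.
After the second change, employed falls and unemployed rises by 10.80; labor force unchanged → E = 1,096.05, U = 83.52, labor force = 1,179.57 thousand.
New unemployment rate = 83.52 / 1,179.57 = 7.08%.

New unemployment rate ≈ 7.08%.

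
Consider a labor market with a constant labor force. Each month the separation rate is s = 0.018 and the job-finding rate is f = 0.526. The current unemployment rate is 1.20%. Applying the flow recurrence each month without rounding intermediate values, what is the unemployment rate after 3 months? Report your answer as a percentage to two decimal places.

Unemployment rate after three months ≈ 3.11%.

With a fixed labor force, u_{t+1} = u_t + s·(1−u_t) − f·u_t = u_t·(1−s−f) + s.
Here 1−s−f = 0.456 and s = 0.018.
u_1 = 0.012000 × 0.456 + 0.018 = 0.023472.
u_2 = 0.023472 × 0.456 + 0.018 = 0.028703.
u_3 = 0.028703 × 0.456 + 0.018 = 0.031089.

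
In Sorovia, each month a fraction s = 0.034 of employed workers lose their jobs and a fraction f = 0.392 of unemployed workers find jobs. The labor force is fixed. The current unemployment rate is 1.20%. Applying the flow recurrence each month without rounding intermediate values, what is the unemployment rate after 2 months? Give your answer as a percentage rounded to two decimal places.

With a fixed labor force, u_{t+1} = u_t + s·(1−u_t) − f·u_t = u_t·(1−s−f) + s.
Here 1−s−f = 0.574 and s = 0.034.
u_1 = 0.012000 × 0.574 + 0.034 = 0.040888.
u_2 = 0.040888 × 0.574 + 0.034 = 0.057470.

Unemployment rate after two months ≈ 5.75%.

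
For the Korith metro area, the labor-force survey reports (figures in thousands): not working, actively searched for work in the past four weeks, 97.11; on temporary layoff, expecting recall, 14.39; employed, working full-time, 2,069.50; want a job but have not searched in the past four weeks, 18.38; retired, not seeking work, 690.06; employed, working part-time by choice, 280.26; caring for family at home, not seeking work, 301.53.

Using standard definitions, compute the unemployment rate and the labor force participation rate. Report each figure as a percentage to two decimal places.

Unemployment rate ≈ 4.53%; labor force participation rate ≈ 70.90%.

Employed = 2,069.50 + 280.26 = 2,349.76 thousand.
Unemployed = 97.11 + 14.39 = 111.50 thousand (jobless and actively searching, or on temporary layoff).
Labor force = 2,349.76 + 111.50 = 2,461.26 thousand.
Not in labor force = 18.38 + 690.06 + 301.53 = 1,009.97 thousand (those not working and not actively searching are outside the labor force — including those who want a job but have given up searching).
Civilian working-age population = 2,461.26 + 1,009.97 = 3,471.23 thousand.
Unemployment rate = 111.50 / 2,461.26 = 4.53%.
Labor force participation rate = 2,461.26 / 3,471.23 = 70.90%.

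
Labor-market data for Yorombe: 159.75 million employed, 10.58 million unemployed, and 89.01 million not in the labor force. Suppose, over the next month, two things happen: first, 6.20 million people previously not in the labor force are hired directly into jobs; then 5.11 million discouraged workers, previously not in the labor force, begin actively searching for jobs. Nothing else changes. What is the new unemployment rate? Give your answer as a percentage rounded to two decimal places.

Initially, labor force = 159.75 + 10.58 = 170.33 million, so u = 10.58/170.33 = 6.21%.
After the first change, employed and labor force both rise by 6.20; unemployed unchanged → E = 165.95, U = 10.58, labor force = 176.53 million.
After the second change, unemployed and labor force both rise by 5.11 → E = 165.95, U = 15.69, labor force = 181.64 million.
New unemployment rate = 15.69 / 181.64 = 8.64%.

New unemployment rate ≈ 8.64%.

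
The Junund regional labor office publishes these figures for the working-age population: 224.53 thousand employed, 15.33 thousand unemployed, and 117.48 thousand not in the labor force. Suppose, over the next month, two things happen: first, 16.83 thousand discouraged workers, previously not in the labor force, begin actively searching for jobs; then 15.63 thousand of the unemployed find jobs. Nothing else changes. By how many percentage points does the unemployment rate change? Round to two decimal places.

Initially, labor force = 224.53 + 15.33 = 239.86 thousand, so u = 15.33/239.86 = 6.39%.
After the first change, unemployed and labor force both rise by 16.83 → E = 224.53, U = 32.16, labor force = 256.69 thousand.
After the second change, unemployed falls and employed rises by 15.63; labor force unchanged → E = 240.16, U = 16.53, labor force = 256.69 thousand.
New unemployment rate = 16.53 / 256.69 = 6.44%.
Change = 6.44% − 6.39% = +0.05 percentage points.

The unemployment rate changes by +0.05 percentage points.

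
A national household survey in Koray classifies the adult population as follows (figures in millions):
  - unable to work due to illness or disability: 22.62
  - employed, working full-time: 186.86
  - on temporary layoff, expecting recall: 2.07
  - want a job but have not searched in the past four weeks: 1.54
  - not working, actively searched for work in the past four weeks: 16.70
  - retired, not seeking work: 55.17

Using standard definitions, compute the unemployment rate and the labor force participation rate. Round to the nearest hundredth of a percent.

Employed = 186.86 million.
Unemployed = 2.07 + 16.70 = 18.77 million (jobless and actively searching, or on temporary layoff).
Labor force = 186.86 + 18.77 = 205.63 million.
Not in labor force = 22.62 + 1.54 + 55.17 = 79.33 million (those not working and not actively searching are outside the labor force — including those who want a job but have given up searching).
Civilian working-age population = 205.63 + 79.33 = 284.96 million.
Unemployment rate = 18.77 / 205.63 = 9.13%.
Labor force participation rate = 205.63 / 284.96 = 72.16%.

Unemployment rate ≈ 9.13%; labor force participation rate ≈ 72.16%.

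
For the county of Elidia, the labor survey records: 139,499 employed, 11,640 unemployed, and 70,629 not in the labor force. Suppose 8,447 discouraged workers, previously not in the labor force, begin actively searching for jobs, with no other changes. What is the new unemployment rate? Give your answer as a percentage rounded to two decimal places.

New unemployment rate ≈ 12.59%.

Initially, labor force = 139,499 + 11,640 = 151,139, so u = 11,640/151,139 = 7.70%.
After the change, unemployed and labor force both rise by 8,447 → E = 139,499, U = 20,087, labor force = 159,586.
New unemployment rate = 20,087 / 159,586 = 12.59%.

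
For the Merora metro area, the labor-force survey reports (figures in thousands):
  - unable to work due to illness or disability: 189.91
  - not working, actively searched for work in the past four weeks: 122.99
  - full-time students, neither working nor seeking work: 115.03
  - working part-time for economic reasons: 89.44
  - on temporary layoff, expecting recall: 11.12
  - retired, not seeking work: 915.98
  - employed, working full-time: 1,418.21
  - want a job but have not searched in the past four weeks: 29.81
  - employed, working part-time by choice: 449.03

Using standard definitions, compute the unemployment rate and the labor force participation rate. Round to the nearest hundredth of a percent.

Unemployment rate ≈ 6.41%; labor force participation rate ≈ 62.57%.

Employed = 89.44 + 1,418.21 + 449.03 = 1,956.68 thousand (anyone who worked, including part-time for economic reasons, counts as employed).
Unemployed = 122.99 + 11.12 = 134.11 thousand (jobless and actively searching, or on temporary layoff).
Labor force = 1,956.68 + 134.11 = 2,090.79 thousand.
Not in labor force = 189.91 + 115.03 + 915.98 + 29.81 = 1,250.73 thousand (those not working and not actively searching are outside the labor force — including those who want a job but have given up searching).
Civilian working-age population = 2,090.79 + 1,250.73 = 3,341.52 thousand.
Unemployment rate = 134.11 / 2,090.79 = 6.41%.
Labor force participation rate = 2,090.79 / 3,341.52 = 62.57%.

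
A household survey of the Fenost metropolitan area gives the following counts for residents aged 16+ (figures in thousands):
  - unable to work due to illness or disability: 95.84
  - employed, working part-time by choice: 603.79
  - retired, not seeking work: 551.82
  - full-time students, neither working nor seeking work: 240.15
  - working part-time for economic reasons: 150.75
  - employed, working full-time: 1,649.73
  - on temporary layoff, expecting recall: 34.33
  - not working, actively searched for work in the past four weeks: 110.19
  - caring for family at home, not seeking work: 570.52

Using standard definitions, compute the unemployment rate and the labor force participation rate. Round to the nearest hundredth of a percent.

Unemployment rate ≈ 5.67%; labor force participation rate ≈ 63.61%.

Employed = 603.79 + 150.75 + 1,649.73 = 2,404.27 thousand (anyone who worked, including part-time for economic reasons, counts as employed).
Unemployed = 34.33 + 110.19 = 144.52 thousand (jobless and actively searching, or on temporary layoff).
Labor force = 2,404.27 + 144.52 = 2,548.79 thousand.
Not in labor force = 95.84 + 551.82 + 240.15 + 570.52 = 1,458.33 thousand (those not working and not actively searching are outside the labor force).
Civilian working-age population = 2,548.79 + 1,458.33 = 4,007.12 thousand.
Unemployment rate = 144.52 / 2,548.79 = 5.67%.
Labor force participation rate = 2,548.79 / 4,007.12 = 63.61%.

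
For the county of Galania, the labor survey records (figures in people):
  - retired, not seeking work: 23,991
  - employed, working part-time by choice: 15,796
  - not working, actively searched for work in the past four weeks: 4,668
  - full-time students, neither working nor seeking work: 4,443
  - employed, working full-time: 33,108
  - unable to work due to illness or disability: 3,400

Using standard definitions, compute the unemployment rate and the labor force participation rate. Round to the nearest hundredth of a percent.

Unemployment rate ≈ 8.71%; labor force participation rate ≈ 62.73%.

Employed = 15,796 + 33,108 = 48,904.
Unemployed = 4,668.
Labor force = 48,904 + 4,668 = 53,572.
Not in labor force = 23,991 + 4,443 + 3,400 = 31,834 (those not working and not actively searching are outside the labor force).
Civilian working-age population = 53,572 + 31,834 = 85,406.
Unemployment rate = 4,668 / 53,572 = 8.71%.
Labor force participation rate = 53,572 / 85,406 = 62.73%.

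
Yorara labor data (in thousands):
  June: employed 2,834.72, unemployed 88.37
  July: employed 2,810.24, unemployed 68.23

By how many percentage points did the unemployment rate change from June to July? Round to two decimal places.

The unemployment rate changed by −0.65 percentage points.

June: labor force = 2,834.72 + 88.37 = 2,923.09; u = 88.37/2,923.09 = 3.02%.
July: labor force = 2,810.24 + 68.23 = 2,878.47; u = 68.23/2,878.47 = 2.37%.
Change = 2.37% − 3.02% = −0.65 pp.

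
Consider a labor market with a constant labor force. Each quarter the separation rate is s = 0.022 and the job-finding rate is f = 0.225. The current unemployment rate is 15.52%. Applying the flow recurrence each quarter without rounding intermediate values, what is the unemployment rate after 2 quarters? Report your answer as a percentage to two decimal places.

Unemployment rate after two quarters ≈ 12.66%.

With a fixed labor force, u_{t+1} = u_t + s·(1−u_t) − f·u_t = u_t·(1−s−f) + s.
Here 1−s−f = 0.753 and s = 0.022.
u_1 = 0.155200 × 0.753 + 0.022 = 0.138866.
u_2 = 0.138866 × 0.753 + 0.022 = 0.126566.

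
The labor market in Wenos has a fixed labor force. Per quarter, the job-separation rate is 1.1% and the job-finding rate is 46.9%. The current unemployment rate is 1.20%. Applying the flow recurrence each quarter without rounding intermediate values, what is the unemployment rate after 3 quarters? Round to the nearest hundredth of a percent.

With a fixed labor force, u_{t+1} = u_t + s·(1−u_t) − f·u_t = u_t·(1−s−f) + s.
Here 1−s−f = 0.520 and s = 0.011.
u_1 = 0.012000 × 0.520 + 0.011 = 0.017240.
u_2 = 0.017240 × 0.520 + 0.011 = 0.019965.
u_3 = 0.019965 × 0.520 + 0.011 = 0.021382.

Unemployment rate after three quarters ≈ 2.14%.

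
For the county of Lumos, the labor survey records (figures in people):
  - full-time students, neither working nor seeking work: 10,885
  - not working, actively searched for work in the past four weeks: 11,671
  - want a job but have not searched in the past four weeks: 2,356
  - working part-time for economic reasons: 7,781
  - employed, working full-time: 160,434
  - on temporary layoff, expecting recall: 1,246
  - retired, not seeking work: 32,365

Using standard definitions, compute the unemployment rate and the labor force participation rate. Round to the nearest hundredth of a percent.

Employed = 7,781 + 160,434 = 168,215 (anyone who worked, including part-time for economic reasons, counts as employed).
Unemployed = 11,671 + 1,246 = 12,917 (jobless and actively searching, or on temporary layoff).
Labor force = 168,215 + 12,917 = 181,132.
Not in labor force = 10,885 + 2,356 + 32,365 = 45,606 (those not working and not actively searching are outside the labor force — including those who want a job but have given up searching).
Civilian working-age population = 181,132 + 45,606 = 226,738.
Unemployment rate = 12,917 / 181,132 = 7.13%.
Labor force participation rate = 181,132 / 226,738 = 79.89%.

Unemployment rate ≈ 7.13%; labor force participation rate ≈ 79.89%.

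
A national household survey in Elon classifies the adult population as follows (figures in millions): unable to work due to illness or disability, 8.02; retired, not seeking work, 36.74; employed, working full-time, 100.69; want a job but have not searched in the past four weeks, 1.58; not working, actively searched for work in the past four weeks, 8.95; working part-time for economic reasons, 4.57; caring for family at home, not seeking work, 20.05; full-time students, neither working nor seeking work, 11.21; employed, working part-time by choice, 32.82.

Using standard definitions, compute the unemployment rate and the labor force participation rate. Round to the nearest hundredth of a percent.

Unemployment rate ≈ 6.09%; labor force participation rate ≈ 65.45%.

Employed = 100.69 + 4.57 + 32.82 = 138.08 million (anyone who worked, including part-time for economic reasons, counts as employed).
Unemployed = 8.95 million.
Labor force = 138.08 + 8.95 = 147.03 million.
Not in labor force = 8.02 + 36.74 + 1.58 + 20.05 + 11.21 = 77.60 million (those not working and not actively searching are outside the labor force — including those who want a job but have given up searching).
Civilian working-age population = 147.03 + 77.60 = 224.63 million.
Unemployment rate = 8.95 / 147.03 = 6.09%.
Labor force participation rate = 147.03 / 224.63 = 65.45%.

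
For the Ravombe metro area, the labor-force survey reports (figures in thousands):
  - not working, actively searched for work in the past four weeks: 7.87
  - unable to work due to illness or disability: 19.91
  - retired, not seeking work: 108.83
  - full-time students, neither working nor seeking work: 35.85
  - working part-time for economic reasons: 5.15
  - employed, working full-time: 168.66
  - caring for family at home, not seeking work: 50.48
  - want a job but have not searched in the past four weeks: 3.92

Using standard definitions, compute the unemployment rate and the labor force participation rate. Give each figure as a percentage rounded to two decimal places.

Employed = 5.15 + 168.66 = 173.81 thousand (anyone who worked, including part-time for economic reasons, counts as employed).
Unemployed = 7.87 thousand.
Labor force = 173.81 + 7.87 = 181.68 thousand.
Not in labor force = 19.91 + 108.83 + 35.85 + 50.48 + 3.92 = 218.99 thousand (those not working and not actively searching are outside the labor force — including those who want a job but have given up searching).
Civilian working-age population = 181.68 + 218.99 = 400.67 thousand.
Unemployment rate = 7.87 / 181.68 = 4.33%.
Labor force participation rate = 181.68 / 400.67 = 45.34%.

Unemployment rate ≈ 4.33%; labor force participation rate ≈ 45.34%.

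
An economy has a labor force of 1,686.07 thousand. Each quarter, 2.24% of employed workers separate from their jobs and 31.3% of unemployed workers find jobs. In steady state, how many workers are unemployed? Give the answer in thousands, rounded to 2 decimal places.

About 112.61 thousand are unemployed in steady state.

Steady-state unemployment rate u* = s/(s+f) = 2.24/(2.24+31.3) = 0.066786.
Unemployed = u* × labor force = 0.066786 × 1,686.07 ≈ 112.61 thousand.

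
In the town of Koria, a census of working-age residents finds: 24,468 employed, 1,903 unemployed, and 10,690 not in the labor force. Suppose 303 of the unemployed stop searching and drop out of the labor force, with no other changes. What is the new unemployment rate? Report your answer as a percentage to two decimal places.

Initially, labor force = 24,468 + 1,903 = 26,371, so u = 1,903/26,371 = 7.22%.
After the change, unemployed and labor force both fall by 303 → E = 24,468, U = 1,600, labor force = 26,068.
New unemployment rate = 1,600 / 26,068 = 6.14%.

New unemployment rate ≈ 6.14%.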